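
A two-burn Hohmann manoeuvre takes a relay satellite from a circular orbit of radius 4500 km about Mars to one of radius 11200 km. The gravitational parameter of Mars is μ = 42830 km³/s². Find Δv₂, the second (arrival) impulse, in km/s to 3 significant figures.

Δv₂ = 0.475 km/s

Semi-major axis of the transfer orbit: a_t = (4500 + 11200)/2 = 7850 km.
Circular speed at r = 11200 km: v_c = √(μ/r) = 1.9555 km/s.
Transfer-orbit speed at the same r (vis-viva, a = a_t): v_t = √[μ(2/r − 1/a_t)] = 1.4806 km/s.
Δv₂ = |v_t − v_c| = |1.4806 − 1.9555| = 0.4749 km/s.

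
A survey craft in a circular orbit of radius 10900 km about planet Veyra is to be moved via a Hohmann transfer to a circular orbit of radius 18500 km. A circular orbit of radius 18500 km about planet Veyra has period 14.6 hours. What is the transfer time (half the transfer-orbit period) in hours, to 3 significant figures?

From Kepler's third law T² = 4π²r³/μ at r = 18500 km, T = 14.6 hours = 14.6 × 3600 s = 52560 s: μ = 4π²r³/T² = 90482.4 km³/s².
Semi-major axis of the transfer orbit: a_t = (10900 + 18500)/2 = 14700 km.
By Kepler's third law the transfer-orbit period is T = 2π√(a_t³/μ), so t = T/2 = 18610 s.
Converting: 18610 s ÷ 3600 s/hour = 5.17 hours.

t = 5.17 hours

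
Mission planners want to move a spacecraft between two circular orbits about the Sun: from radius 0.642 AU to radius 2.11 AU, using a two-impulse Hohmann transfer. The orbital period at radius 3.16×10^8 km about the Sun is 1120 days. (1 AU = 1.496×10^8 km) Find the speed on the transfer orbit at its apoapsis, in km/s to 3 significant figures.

v = 14.0 km/s

From Kepler's third law T² = 4π²r³/μ at r = 3.16×10^8 km, T = 1120 days = 1120 × 86400 s = 9.6768×10^7 s: μ = 4π²r³/T² = 1.33032×10^11 km³/s².
In km: r₁ = 0.642 × 1.496×10^8 = 9.60432×10^7 km; r₂ = 2.11 × 1.496×10^8 = 3.15656×10^8 km.
Transfer-ellipse semi-major axis a_t = (r₁ + r₂)/2 = (9.60432×10^7 + 3.15656×10^8)/2 = 2.058496×10^8 km.
At apoapsis, r = 3.15656×10^8 km.
From the vis-viva equation, v = √[μ(2/r − 1/a_t)] = 14.02 km/s.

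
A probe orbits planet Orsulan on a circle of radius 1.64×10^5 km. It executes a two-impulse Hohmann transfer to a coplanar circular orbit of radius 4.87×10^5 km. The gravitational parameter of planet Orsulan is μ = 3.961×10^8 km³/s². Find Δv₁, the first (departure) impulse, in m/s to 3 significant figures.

The Hohmann ellipse has a_t = (r₁ + r₂)/2 = 3.255×10^5 km.
On the circular orbit at r = 1.640×10^5 km, v_c = √(μ/r) = 49.145 km/s.
Vis-viva on the transfer ellipse at r = 1.640×10^5 km gives v_t = √[μ(2/r − 1/a_t)] = 60.113 km/s.
Δv₁ = |v_t − v_c| = |60.113 − 49.145| = 10.97 km/s.

Δv₁ = 11000 m/s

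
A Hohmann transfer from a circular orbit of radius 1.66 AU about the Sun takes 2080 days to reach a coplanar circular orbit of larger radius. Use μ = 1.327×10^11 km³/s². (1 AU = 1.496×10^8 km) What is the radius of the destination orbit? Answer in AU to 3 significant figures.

r₂ = 8.46 AU

In km: r₁ = 1.66 × 1.496×10^8 = 2.48336×10^8 km.
Transfer time t = 2080 days = 1.79712×10^8 s, and t = π√(a_t³/μ).
So a_t = (μ t²/π²)^(1/3) = (1.327×10^11 × (1.79712×10^8)² / π²)^(1/3) = 7.5725×10^8 km.
Since a_t = (r₁ + r₂)/2, r₂ = 2a_t − r₁ = 2×7.5725×10^8 − 2.48336×10^8 = 1.266164×10^9 km.
In AU: r₂ = 1.266164×10^9 / 1.496×10^8 = 8.46 AU.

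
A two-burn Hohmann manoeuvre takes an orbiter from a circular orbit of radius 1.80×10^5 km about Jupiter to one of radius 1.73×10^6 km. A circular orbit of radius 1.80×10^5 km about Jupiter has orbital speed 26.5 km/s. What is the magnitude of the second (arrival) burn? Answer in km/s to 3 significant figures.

From the circular-orbit relation v² = μ/r at r = 1.80×10^5 km: μ = v²r = (26.5)² × 1.80×10^5 = 1.26405×10^8 km³/s².
Semi-major axis of the transfer orbit: a_t = (1.800×10^5 + 1.730×10^6)/2 = 9.550×10^5 km.
Circular speed at r = 1.730×10^6 km: v_c = √(μ/r) = 8.548 km/s.
Transfer-orbit speed at the same r (vis-viva, a = a_t): v_t = √[μ(2/r − 1/a_t)] = 3.711 km/s.
Δv₂ = |v_t − v_c| = |3.711 − 8.548| = 4.837 km/s.

Δv₂ = 4.84 km/s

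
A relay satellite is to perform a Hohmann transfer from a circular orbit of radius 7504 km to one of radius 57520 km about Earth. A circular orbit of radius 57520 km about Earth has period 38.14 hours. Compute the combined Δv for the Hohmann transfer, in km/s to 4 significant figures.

From Kepler's third law T² = 4π²r³/μ at r = 57520 km, T = 38.14 hours = 38.14 × 3600 s = 1.37304×10^5 s: μ = 4π²r³/T² = 3.98520×10^5 km³/s².
The Hohmann ellipse has a_t = (r₁ + r₂)/2 = 32512 km.
Circular speed at r₁: v₁ = √(μ/r₁) = √(3.98520×10^5/7504) = 7.2875 km/s.
On the transfer ellipse at r₁, v² = μ(2/r − 1/a) gives v_p = √[μ(2/r₁ − 1/a_t)] = 9.6932 km/s.
First burn Δv₁ = |v_p − v₁| = 2.4057 km/s.
Circular speed at r₂: v₂ = √(μ/r₂) = 2.6322 km/s.
Transfer-orbit speed at r₂: v_a = √[μ(2/r₂ − 1/a_t)] = 1.2646 km/s.
Second burn Δv₂ = |v₂ − v_a| = 1.3676 km/s.
Total Δv = Δv₁ + Δv₂ = 3.773 km/s.

Δv = 3.773 km/s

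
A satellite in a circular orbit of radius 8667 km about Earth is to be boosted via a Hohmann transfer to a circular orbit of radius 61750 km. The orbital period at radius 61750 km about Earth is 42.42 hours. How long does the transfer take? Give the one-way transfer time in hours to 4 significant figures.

From Kepler's third law T² = 4π²r³/μ at r = 61750 km, T = 42.42 hours = 42.42 × 3600 s = 1.52712×10^5 s: μ = 4π²r³/T² = 3.98588×10^5 km³/s².
Semi-major axis of the transfer orbit: a_t = (8667 + 61750)/2 = 35208.5 km.
By Kepler's third law the transfer-orbit period is T = 2π√(a_t³/μ), so t = T/2 = 32874 s.
Converting: 32874 s ÷ 3600 s/hour = 9.132 hours.

t = 9.132 hours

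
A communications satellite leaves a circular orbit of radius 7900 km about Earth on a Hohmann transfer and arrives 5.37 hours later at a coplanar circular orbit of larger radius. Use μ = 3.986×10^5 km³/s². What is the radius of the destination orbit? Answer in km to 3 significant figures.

Transfer time t = 5.37 hours = 19332 s, and t = π√(a_t³/μ).
So a_t = (μ t²/π²)^(1/3) = (3.986×10^5 × (19332)² / π²)^(1/3) = 24713 km.
Since a_t = (r₁ + r₂)/2, r₂ = 2a_t − r₁ = 2×24713 − 7900 = 41526 km.

r₂ = 41500 km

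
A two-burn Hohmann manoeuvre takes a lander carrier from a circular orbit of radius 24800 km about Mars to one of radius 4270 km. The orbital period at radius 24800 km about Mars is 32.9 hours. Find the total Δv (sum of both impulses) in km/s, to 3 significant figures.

Δv = 1.57 km/s

From Kepler's third law T² = 4π²r³/μ at r = 24800 km, T = 32.9 hours = 32.9 × 3600 s = 1.1844×10^5 s: μ = 4π²r³/T² = 42925.8 km³/s².
Transfer-ellipse semi-major axis a_t = (r₁ + r₂)/2 = (24800 + 4270)/2 = 14535 km.
Circular speed at r₁: v₁ = √(μ/r₁) = √(42925.8/24800) = 1.3156 km/s.
Transfer-orbit speed at r₁ (vis-viva): v_a = √[μ(2/r₁ − 1/a_t)] = 0.71308 km/s.
First burn Δv₁ = |v_a − v₁| = 0.6025 km/s.
At r₂, v₂ = √(μ/r₂) = 3.17063 km/s.
Transfer-orbit speed at r₂: v_p = √[μ(2/r₂ − 1/a_t)] = 4.14155 km/s.
Second burn Δv₂ = |v₂ − v_p| = 0.9709 km/s.
Total Δv = Δv₁ + Δv₂ = 1.573 km/s.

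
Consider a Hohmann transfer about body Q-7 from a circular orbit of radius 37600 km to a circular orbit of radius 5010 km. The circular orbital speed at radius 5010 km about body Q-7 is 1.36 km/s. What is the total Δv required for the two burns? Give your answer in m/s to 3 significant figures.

Δv = 702 m/s

From the circular-orbit relation v² = μ/r at r = 5010 km: μ = v²r = (1.36)² × 5010 = 9266.50 km³/s².
Semi-major axis of the transfer orbit: a_t = (37600 + 5010)/2 = 21305 km.
At r₁ the circular-orbit speed is v₁ = √(μ/r₁) = 0.4964 km/s.
On the transfer ellipse at r₁, vis-viva equation gives v_a = √[μ(2/r₁ − 1/a_t)] = 0.2407 km/s.
First burn Δv₁ = |v_a − v₁| = 0.2557 km/s.
At r₂, v₂ = √(μ/r₂) = 1.3600 km/s.
Transfer-orbit speed at r₂: v_p = √[μ(2/r₂ − 1/a_t)] = 1.8067 km/s.
Second burn Δv₂ = |v₂ − v_p| = 0.4467 km/s.
Δv = Δv₁ + Δv₂ = 0.2557 + 0.4467 = 0.7024 km/s.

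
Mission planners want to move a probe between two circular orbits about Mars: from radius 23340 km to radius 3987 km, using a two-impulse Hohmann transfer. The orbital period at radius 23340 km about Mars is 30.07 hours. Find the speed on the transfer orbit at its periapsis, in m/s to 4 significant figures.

v = 4284 m/s

From Kepler's third law T² = 4π²r³/μ at r = 23340 km, T = 30.07 hours = 30.07 × 3600 s = 1.08252×10^5 s: μ = 4π²r³/T² = 42834.2 km³/s².
Semi-major axis of the transfer orbit: a_t = (23340 + 3987)/2 = 13663.5 km.
The periapsis of the transfer ellipse is at r = 3987 km.
From the vis-viva equation, v = √[μ(2/r − 1/a_t)] = 4.284 km/s.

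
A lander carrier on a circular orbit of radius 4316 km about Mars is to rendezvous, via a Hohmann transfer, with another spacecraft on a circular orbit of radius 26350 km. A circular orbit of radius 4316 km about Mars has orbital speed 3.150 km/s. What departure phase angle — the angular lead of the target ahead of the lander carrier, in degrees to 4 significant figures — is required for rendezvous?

From the circular-orbit relation v² = μ/r at r = 4316 km: μ = v²r = (3.150)² × 4316 = 42825.5 km³/s².
Transfer-ellipse semi-major axis a_t = (r₁ + r₂)/2 = (4316 + 26350)/2 = 15333 km.
The half-period of the transfer ellipse is t = π√(a_t³/μ) = 28823 s.
Target angular speed ω₂ = √(μ/r₂³) = 4.8382×10^-5 rad/s.
Angle swept by the target during transfer: ω₂·t = 1.3945 rad = 79.90°.
Arrival is 180° from departure on the ellipse, so φ = 180° − 79.90° = 100.1°.

φ = 100.1°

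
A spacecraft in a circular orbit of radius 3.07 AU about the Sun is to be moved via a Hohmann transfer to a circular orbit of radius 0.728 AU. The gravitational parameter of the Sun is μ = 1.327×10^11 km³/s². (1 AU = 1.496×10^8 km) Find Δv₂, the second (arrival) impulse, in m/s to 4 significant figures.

In km: r₁ = 3.07 × 1.496×10^8 = 4.59272×10^8 km; r₂ = 0.728 × 1.496×10^8 = 1.089088×10^8 km.
The Hohmann ellipse has a_t = (r₁ + r₂)/2 = 2.840904×10^8 km.
Circular speed at r = 1.089088×10^8 km: v_c = √(μ/r) = 34.906 km/s.
Vis-viva on the transfer ellipse at r = 1.089088×10^8 km gives v_t = √[μ(2/r − 1/a_t)] = 44.382 km/s.
Δv₂ = |v_t − v_c| = |44.382 − 34.906| = 9.476 km/s.

Δv₂ = 9476 m/s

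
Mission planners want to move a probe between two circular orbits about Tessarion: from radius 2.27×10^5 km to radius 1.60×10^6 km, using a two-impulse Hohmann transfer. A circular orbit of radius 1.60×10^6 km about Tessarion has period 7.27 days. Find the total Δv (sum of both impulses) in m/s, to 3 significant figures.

Δv = 21800 m/s

From Kepler's third law T² = 4π²r³/μ at r = 1.60×10^6 km, T = 7.27 days = 7.27 × 86400 s = 6.28128×10^5 s: μ = 4π²r³/T² = 4.09849×10^8 km³/s².
Semi-major axis of the transfer orbit: a_t = (2.270×10^5 + 1.600×10^6)/2 = 9.135×10^5 km.
At r₁ the circular-orbit speed is v₁ = √(μ/r₁) = 42.49 km/s.
On the transfer ellipse at r₁, v² = μ(2/r − 1/a) gives v_p = √[μ(2/r₁ − 1/a_t)] = 56.23 km/s.
First burn Δv₁ = |v_p − v₁| = 13.74 km/s.
At r₂, v₂ = √(μ/r₂) = 16.005 km/s.
Transfer-orbit speed at r₂: v_a = √[μ(2/r₂ − 1/a_t)] = 7.9783 km/s.
Second burn Δv₂ = |v₂ − v_a| = 8.027 km/s.
Δv = Δv₁ + Δv₂ = 13.74 + 8.027 = 21.77 km/s.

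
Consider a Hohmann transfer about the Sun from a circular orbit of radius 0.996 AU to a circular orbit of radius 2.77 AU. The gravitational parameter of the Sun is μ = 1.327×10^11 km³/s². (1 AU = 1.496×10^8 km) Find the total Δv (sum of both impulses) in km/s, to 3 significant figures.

In km: r₁ = 0.996 × 1.496×10^8 = 1.490016×10^8 km; r₂ = 2.77 × 1.496×10^8 = 4.14392×10^8 km.
Transfer-ellipse semi-major axis a_t = (r₁ + r₂)/2 = (1.490016×10^8 + 4.14392×10^8)/2 = 2.816968×10^8 km.
At r₁ the circular-orbit speed is v₁ = √(μ/r₁) = 29.843 km/s.
On the transfer ellipse at r₁, vis-viva equation gives v_p = √[μ(2/r₁ − 1/a_t)] = 36.196 km/s.
First burn Δv₁ = |v_p − v₁| = 6.353 km/s.
At r₂, v₂ = √(μ/r₂) = 17.89 km/s.
Transfer-orbit speed at r₂: v_a = √[μ(2/r₂ − 1/a_t)] = 13.01 km/s.
Second burn Δv₂ = |v₂ − v_a| = 4.880 km/s.
Total Δv = Δv₁ + Δv₂ = 11.23 km/s.

Δv = 11.2 km/s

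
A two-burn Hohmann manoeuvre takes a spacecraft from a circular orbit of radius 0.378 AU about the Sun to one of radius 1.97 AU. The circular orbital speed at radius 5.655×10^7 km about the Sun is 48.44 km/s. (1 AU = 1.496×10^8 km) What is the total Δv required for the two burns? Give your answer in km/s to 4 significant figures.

Δv = 23.49 km/s

From the circular-orbit relation v² = μ/r at r = 5.655×10^7 km: μ = v²r = (48.44)² × 5.655×10^7 = 1.32691×10^11 km³/s².
In km: r₁ = 0.378 × 1.496×10^8 = 5.65488×10^7 km; r₂ = 1.97 × 1.496×10^8 = 2.94712×10^8 km.
Semi-major axis of the transfer orbit: a_t = (5.65488×10^7 + 2.94712×10^8)/2 = 1.756304×10^8 km.
At r₁ the circular-orbit speed is v₁ = √(μ/r₁) = 48.44 km/s.
Transfer-orbit speed at r₁ (vis-viva equation): v_p = √[μ(2/r₁ − 1/a_t)] = 62.75 km/s.
First burn Δv₁ = |v_p − v₁| = 14.31 km/s.
At r₂, v₂ = √(μ/r₂) = 21.219 km/s.
Transfer-orbit speed at r₂: v_a = √[μ(2/r₂ − 1/a_t)] = 12.040 km/s.
Second burn Δv₂ = |v₂ − v_a| = 9.179 km/s.
Δv = Δv₁ + Δv₂ = 14.31 + 9.179 = 23.49 km/s.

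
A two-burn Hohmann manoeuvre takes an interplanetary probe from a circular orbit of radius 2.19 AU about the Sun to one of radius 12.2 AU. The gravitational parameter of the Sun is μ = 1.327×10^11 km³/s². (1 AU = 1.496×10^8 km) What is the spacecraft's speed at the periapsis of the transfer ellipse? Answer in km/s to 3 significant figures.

v = 26.2 km/s

In km: r₁ = 2.19 × 1.496×10^8 = 3.27624×10^8 km; r₂ = 12.2 × 1.496×10^8 = 1.82512×10^9 km.
Transfer-ellipse semi-major axis a_t = (r₁ + r₂)/2 = (3.27624×10^8 + 1.82512×10^9)/2 = 1.076372×10^9 km.
At periapsis, r = 3.27624×10^8 km.
Applying v² = μ(2/r − 1/a_t): v = 26.21 km/s.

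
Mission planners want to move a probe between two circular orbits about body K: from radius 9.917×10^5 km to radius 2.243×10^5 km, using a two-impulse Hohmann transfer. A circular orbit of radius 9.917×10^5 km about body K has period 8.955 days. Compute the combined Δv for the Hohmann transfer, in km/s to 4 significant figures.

Δv = 7.855 km/s

From Kepler's third law T² = 4π²r³/μ at r = 9.917×10^5 km, T = 8.955 days = 8.955 × 86400 s = 7.73712×10^5 s: μ = 4π²r³/T² = 6.43194×10^7 km³/s².
The Hohmann ellipse has a_t = (r₁ + r₂)/2 = 6.080×10^5 km.
Circular speed at r₁: v₁ = √(μ/r₁) = √(6.43194×10^7/9.917×10^5) = 8.0534 km/s.
On the transfer ellipse at r₁, vis-viva equation gives v_a = √[μ(2/r₁ − 1/a_t)] = 4.8915 km/s.
First burn Δv₁ = |v_a − v₁| = 3.162 km/s.
Circular speed at r₂: v₂ = √(μ/r₂) = 16.934 km/s.
Transfer-orbit speed at r₂: v_p = √[μ(2/r₂ − 1/a_t)] = 21.627 km/s.
Second burn Δv₂ = |v₂ − v_p| = 4.693 km/s.
Δv = Δv₁ + Δv₂ = 3.162 + 4.693 = 7.855 km/s.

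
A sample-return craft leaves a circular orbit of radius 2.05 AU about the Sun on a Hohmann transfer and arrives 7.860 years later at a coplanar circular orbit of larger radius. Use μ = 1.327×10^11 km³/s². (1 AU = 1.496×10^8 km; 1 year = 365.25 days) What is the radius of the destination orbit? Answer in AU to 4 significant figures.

r₂ = 10.50 AU

In km: r₁ = 2.05 × 1.496×10^8 = 3.0668×10^8 km.
Transfer time t = 7.860 years × 365.25 × 86400 s = 2.48042736×10^8 s, and t = π√(a_t³/μ).
So a_t = (μ t²/π²)^(1/3) = (1.327×10^11 × (2.48042736×10^8)² / π²)^(1/3) = 9.3873×10^8 km.
Since a_t = (r₁ + r₂)/2, r₂ = 2a_t − r₁ = 2×9.3873×10^8 − 3.0668×10^8 = 1.57078×10^9 km.
In AU: r₂ = 1.57078×10^9 / 1.496×10^8 = 10.50 AU.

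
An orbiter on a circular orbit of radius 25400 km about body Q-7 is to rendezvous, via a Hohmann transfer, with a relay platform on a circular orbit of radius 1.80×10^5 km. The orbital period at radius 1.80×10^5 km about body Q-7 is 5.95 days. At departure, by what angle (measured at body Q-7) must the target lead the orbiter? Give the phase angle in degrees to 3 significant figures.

From Kepler's third law T² = 4π²r³/μ at r = 1.80×10^5 km, T = 5.95 days = 5.95 × 86400 s = 5.1408×10^5 s: μ = 4π²r³/T² = 8.71196×10^5 km³/s².
Transfer-ellipse semi-major axis a_t = (r₁ + r₂)/2 = (25400 + 1.800×10^5)/2 = 1.027×10^5 km.
The half-period of the transfer ellipse is t = π√(a_t³/μ) = 1.10776×10^5 s.
Target angular speed ω₂ = √(μ/r₂³) = 1.22222×10^-5 rad/s.
Angle swept by the target during transfer: ω₂·t = 1.3539 rad = 77.57°.
Arrival is 180° from departure on the ellipse, so φ = 180° − 77.57° = 102°.

φ = 102°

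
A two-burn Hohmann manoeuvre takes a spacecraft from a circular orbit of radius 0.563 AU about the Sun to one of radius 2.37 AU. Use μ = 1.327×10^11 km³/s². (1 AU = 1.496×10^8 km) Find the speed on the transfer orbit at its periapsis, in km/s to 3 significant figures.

v = 50.5 km/s

In km: r₁ = 0.563 × 1.496×10^8 = 8.42248×10^7 km; r₂ = 2.37 × 1.496×10^8 = 3.54552×10^8 km.
Transfer-ellipse semi-major axis a_t = (r₁ + r₂)/2 = (8.42248×10^7 + 3.54552×10^8)/2 = 2.193884×10^8 km.
The periapsis of the transfer ellipse is at r = 8.42248×10^7 km.
Vis-viva: v = √[μ(2/r − 1/a_t)] = √[1.327×10^11 × (2/8.42248×10^7 − 1/2.193884×10^8)] = 50.46 km/s.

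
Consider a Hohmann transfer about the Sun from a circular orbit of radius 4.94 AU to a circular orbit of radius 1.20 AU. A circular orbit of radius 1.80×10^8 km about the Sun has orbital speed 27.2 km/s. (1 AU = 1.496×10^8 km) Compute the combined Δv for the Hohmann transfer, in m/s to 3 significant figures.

Δv = 12300 m/s

From the circular-orbit relation v² = μ/r at r = 1.80×10^8 km: μ = v²r = (27.2)² × 1.80×10^8 = 1.33171×10^11 km³/s².
In km: r₁ = 4.94 × 1.496×10^8 = 7.39024×10^8 km; r₂ = 1.20 × 1.496×10^8 = 1.7952×10^8 km.
The Hohmann ellipse has a_t = (r₁ + r₂)/2 = 4.59272×10^8 km.
Circular speed at r₁: v₁ = √(μ/r₁) = √(1.33171×10^11/7.39024×10^8) = 13.424 km/s.
On the transfer ellipse at r₁, vis-viva equation gives v_a = √[μ(2/r₁ − 1/a_t)] = 8.3926 km/s.
First burn Δv₁ = |v_a − v₁| = 5.031 km/s.
Circular speed at r₂: v₂ = √(μ/r₂) = 27.2363 km/s.
Transfer-orbit speed at r₂: v_p = √[μ(2/r₂ − 1/a_t)] = 34.5496 km/s.
Second burn Δv₂ = |v₂ − v_p| = 7.313 km/s.
Total Δv = Δv₁ + Δv₂ = 12.34 km/s.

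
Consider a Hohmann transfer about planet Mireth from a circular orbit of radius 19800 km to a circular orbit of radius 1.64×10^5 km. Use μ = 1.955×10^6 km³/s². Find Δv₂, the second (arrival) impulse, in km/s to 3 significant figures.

Transfer-ellipse semi-major axis a_t = (r₁ + r₂)/2 = (19800 + 1.640×10^5)/2 = 91900 km.
Circular speed at r = 1.640×10^5 km: v_c = √(μ/r) = 3.453 km/s.
Transfer-orbit speed at the same r (vis-viva, a = a_t): v_t = √[μ(2/r − 1/a_t)] = 1.603 km/s.
Δv₂ = |v_t − v_c| = |1.603 − 3.453| = 1.850 km/s.

Δv₂ = 1.85 km/s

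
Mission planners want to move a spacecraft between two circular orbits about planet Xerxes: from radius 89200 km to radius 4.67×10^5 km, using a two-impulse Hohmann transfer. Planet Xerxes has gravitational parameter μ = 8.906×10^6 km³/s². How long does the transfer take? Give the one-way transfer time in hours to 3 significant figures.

t = 42.9 hours

Semi-major axis of the transfer orbit: a_t = (89200 + 4.670×10^5)/2 = 2.781×10^5 km.
Half the transfer-orbit period gives t = π√(a_t³/μ) = 1.544×10^5 s.
Converting: 1.544×10^5 s ÷ 3600 s/hour = 42.9 hours.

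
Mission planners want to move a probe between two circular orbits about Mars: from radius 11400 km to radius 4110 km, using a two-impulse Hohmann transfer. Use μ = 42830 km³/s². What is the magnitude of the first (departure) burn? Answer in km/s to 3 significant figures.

Semi-major axis of the transfer orbit: a_t = (11400 + 4110)/2 = 7755 km.
Circular speed at r = 11400 km: v_c = √(μ/r) = 1.9383 km/s.
Vis-viva on the transfer ellipse at r = 11400 km gives v_t = √[μ(2/r − 1/a_t)] = 1.4111 km/s.
Δv₁ = |v_t − v_c| = |1.4111 − 1.9383| = 0.5272 km/s.

Δv₁ = 0.527 km/s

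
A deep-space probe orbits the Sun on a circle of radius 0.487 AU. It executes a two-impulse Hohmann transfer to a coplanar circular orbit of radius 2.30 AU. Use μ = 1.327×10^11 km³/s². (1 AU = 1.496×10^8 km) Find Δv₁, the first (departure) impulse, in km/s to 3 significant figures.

In km: r₁ = 0.487 × 1.496×10^8 = 7.28552×10^7 km; r₂ = 2.30 × 1.496×10^8 = 3.4408×10^8 km.
The Hohmann ellipse has a_t = (r₁ + r₂)/2 = 2.084676×10^8 km.
On the circular orbit at r = 7.28552×10^7 km, v_c = √(μ/r) = 42.68 km/s.
Transfer-orbit speed at the same r (vis-viva, a = a_t): v_t = √[μ(2/r − 1/a_t)] = 54.83 km/s.
Δv₁ = |v_t − v_c| = |54.83 − 42.68| = 12.15 km/s.

Δv₁ = 12.2 km/s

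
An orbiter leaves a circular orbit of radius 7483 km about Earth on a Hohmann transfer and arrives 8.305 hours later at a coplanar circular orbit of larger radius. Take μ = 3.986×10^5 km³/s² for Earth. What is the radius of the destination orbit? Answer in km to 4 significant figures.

r₂ = 58620 km

Transfer time t = 8.305 hours = 29898 s, and t = π√(a_t³/μ).
So a_t = (μ t²/π²)^(1/3) = (3.986×10^5 × (29898)² / π²)^(1/3) = 33050 km.
Since a_t = (r₁ + r₂)/2, r₂ = 2a_t − r₁ = 2×33050 − 7483 = 58617 km.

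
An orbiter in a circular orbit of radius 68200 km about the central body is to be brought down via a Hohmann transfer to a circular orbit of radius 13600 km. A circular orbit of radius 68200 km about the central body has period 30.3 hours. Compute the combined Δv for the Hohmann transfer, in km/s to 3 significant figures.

Δv = 4.23 km/s

From Kepler's third law T² = 4π²r³/μ at r = 68200 km, T = 30.3 hours = 30.3 × 3600 s = 1.0908×10^5 s: μ = 4π²r³/T² = 1.05250×10^6 km³/s².
Transfer-ellipse semi-major axis a_t = (r₁ + r₂)/2 = (68200 + 13600)/2 = 40900 km.
At r₁ the circular-orbit speed is v₁ = √(μ/r₁) = 3.928 km/s.
On the transfer ellipse at r₁, vis-viva equation gives v_a = √[μ(2/r₁ − 1/a_t)] = 2.265 km/s.
First burn Δv₁ = |v_a − v₁| = 1.663 km/s.
At r₂, v₂ = √(μ/r₂) = 8.797 km/s.
Transfer-orbit speed at r₂: v_p = √[μ(2/r₂ − 1/a_t)] = 11.36 km/s.
Second burn Δv₂ = |v₂ − v_p| = 2.563 km/s.
Δv = Δv₁ + Δv₂ = 1.663 + 2.563 = 4.226 km/s.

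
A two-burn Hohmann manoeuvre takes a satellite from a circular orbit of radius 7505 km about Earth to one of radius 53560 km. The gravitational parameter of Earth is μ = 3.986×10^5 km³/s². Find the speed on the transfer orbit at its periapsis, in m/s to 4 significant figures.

Transfer-ellipse semi-major axis a_t = (r₁ + r₂)/2 = (7505 + 53560)/2 = 30532.5 km.
At periapsis, r = 7505 km.
Applying v² = μ(2/r − 1/a_t): v = 9.652 km/s.

v = 9652 m/s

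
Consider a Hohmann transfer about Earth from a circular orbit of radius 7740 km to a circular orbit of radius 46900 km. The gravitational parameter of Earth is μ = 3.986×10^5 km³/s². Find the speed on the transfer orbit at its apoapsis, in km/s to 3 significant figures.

The Hohmann ellipse has a_t = (r₁ + r₂)/2 = 27320 km.
At apoapsis, r = 46900 km.
Vis-viva: v = √[μ(2/r − 1/a_t)] = √[3.986×10^5 × (2/46900 − 1/27320)] = 1.552 km/s.

v = 1.55 km/s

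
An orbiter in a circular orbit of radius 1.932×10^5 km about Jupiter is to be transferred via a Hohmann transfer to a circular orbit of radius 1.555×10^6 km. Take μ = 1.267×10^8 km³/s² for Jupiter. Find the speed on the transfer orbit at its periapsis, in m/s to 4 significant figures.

Transfer-ellipse semi-major axis a_t = (r₁ + r₂)/2 = (1.932×10^5 + 1.555×10^6)/2 = 8.741×10^5 km.
The periapsis of the transfer ellipse is at r = 1.932×10^5 km.
Vis-viva: v = √[μ(2/r − 1/a_t)] = √[1.267×10^8 × (2/1.932×10^5 − 1/8.741×10^5)] = 34.16 km/s.

v = 34160 m/s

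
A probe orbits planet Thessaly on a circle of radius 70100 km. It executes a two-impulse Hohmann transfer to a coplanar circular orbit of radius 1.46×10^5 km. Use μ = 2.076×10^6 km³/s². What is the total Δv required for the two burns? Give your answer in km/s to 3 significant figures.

Semi-major axis of the transfer orbit: a_t = (70100 + 1.460×10^5)/2 = 1.0805×10^5 km.
At r₁ the circular-orbit speed is v₁ = √(μ/r₁) = 5.44195 km/s.
Transfer-orbit speed at r₁ (vis-viva equation): v_p = √[μ(2/r₁ − 1/a_t)] = 6.32585 km/s.
First burn Δv₁ = |v_p − v₁| = 0.88390 km/s.
At r₂, v₂ = √(μ/r₂) = 3.77083 km/s.
Transfer-orbit speed at r₂: v_a = √[μ(2/r₂ − 1/a_t)] = 3.03727 km/s.
Second burn Δv₂ = |v₂ − v_a| = 0.73356 km/s.
Δv = Δv₁ + Δv₂ = 0.88390 + 0.73356 = 1.617 km/s.

Δv = 1.62 km/s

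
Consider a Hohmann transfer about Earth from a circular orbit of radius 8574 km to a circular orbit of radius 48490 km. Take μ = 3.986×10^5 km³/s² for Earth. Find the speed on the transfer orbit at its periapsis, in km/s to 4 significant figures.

Semi-major axis of the transfer orbit: a_t = (8574 + 48490)/2 = 28532 km.
The periapsis of the transfer ellipse is at r = 8574 km.
From the vis-viva equation, v = √[μ(2/r − 1/a_t)] = 8.889 km/s.

v = 8.889 km/s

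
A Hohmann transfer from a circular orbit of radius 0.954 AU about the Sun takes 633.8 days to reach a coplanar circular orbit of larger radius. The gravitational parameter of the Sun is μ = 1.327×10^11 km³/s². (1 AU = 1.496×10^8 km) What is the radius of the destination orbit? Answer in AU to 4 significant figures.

r₂ = 3.630 AU

In km: r₁ = 0.954 × 1.496×10^8 = 1.427184×10^8 km.
Transfer time t = 633.8 days = 5.476032×10^7 s, and t = π√(a_t³/μ).
So a_t = (μ t²/π²)^(1/3) = (1.327×10^11 × (5.476032×10^7)² / π²)^(1/3) = 3.4290×10^8 km.
Since a_t = (r₁ + r₂)/2, r₂ = 2a_t − r₁ = 2×3.4290×10^8 − 1.427184×10^8 = 5.430816×10^8 km.
In AU: r₂ = 5.430816×10^8 / 1.496×10^8 = 3.630 AU.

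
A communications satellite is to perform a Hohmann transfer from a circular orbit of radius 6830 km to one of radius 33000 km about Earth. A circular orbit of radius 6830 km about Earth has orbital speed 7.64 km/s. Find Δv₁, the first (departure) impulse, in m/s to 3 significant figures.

From the circular-orbit relation v² = μ/r at r = 6830 km: μ = v²r = (7.64)² × 6830 = 3.98664×10^5 km³/s².
Semi-major axis of the transfer orbit: a_t = (6830 + 33000)/2 = 19915 km.
On the circular orbit at r = 6830 km, v_c = √(μ/r) = 7.640 km/s.
Transfer-orbit speed at the same r (vis-viva, a = a_t): v_t = √[μ(2/r − 1/a_t)] = 9.835 km/s.
Δv₁ = |v_t − v_c| = |9.835 − 7.640| = 2.195 km/s.

Δv₁ = 2190 m/s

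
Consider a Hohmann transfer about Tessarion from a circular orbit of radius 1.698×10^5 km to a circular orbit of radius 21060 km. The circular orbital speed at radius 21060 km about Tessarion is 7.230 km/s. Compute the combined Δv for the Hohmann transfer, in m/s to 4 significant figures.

Δv = 3764 m/s

From the circular-orbit relation v² = μ/r at r = 21060 km: μ = v²r = (7.230)² × 21060 = 1.10087×10^6 km³/s².
The Hohmann ellipse has a_t = (r₁ + r₂)/2 = 95430 km.
Circular speed at r₁: v₁ = √(μ/r₁) = √(1.10087×10^6/1.698×10^5) = 2.546 km/s.
On the transfer ellipse at r₁, v² = μ(2/r − 1/a) gives v_a = √[μ(2/r₁ − 1/a_t)] = 1.196 km/s.
First burn Δv₁ = |v_a − v₁| = 1.350 km/s.
Circular speed at r₂: v₂ = √(μ/r₂) = 7.230 km/s.
Transfer-orbit speed at r₂: v_p = √[μ(2/r₂ − 1/a_t)] = 9.644 km/s.
Second burn Δv₂ = |v₂ − v_p| = 2.414 km/s.
Δv = Δv₁ + Δv₂ = 1.350 + 2.414 = 3.764 km/s.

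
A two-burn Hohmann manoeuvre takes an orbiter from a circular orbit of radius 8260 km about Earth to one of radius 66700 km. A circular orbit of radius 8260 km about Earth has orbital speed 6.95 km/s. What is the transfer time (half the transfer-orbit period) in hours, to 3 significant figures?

t = 10.0 hours

From the circular-orbit relation v² = μ/r at r = 8260 km: μ = v²r = (6.95)² × 8260 = 3.98979×10^5 km³/s².
Semi-major axis of the transfer orbit: a_t = (8260 + 66700)/2 = 37480 km.
Half the transfer-orbit period gives t = π√(a_t³/μ) = 36090 s.
Converting: 36090 s ÷ 3600 s/hour = 10.0 hours.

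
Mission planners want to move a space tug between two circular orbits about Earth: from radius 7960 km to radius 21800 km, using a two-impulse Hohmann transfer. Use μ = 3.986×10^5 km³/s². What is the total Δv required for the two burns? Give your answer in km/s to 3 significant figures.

Semi-major axis of the transfer orbit: a_t = (7960 + 21800)/2 = 14880 km.
Circular speed at r₁: v₁ = √(μ/r₁) = √(3.986×10^5/7960) = 7.0764 km/s.
On the transfer ellipse at r₁, v² = μ(2/r − 1/a) gives v_p = √[μ(2/r₁ − 1/a_t)] = 8.5652 km/s.
First burn Δv₁ = |v_p − v₁| = 1.4888 km/s.
Circular speed at r₂: v₂ = √(μ/r₂) = 4.2760 km/s.
Transfer-orbit speed at r₂: v_a = √[μ(2/r₂ − 1/a_t)] = 3.1275 km/s.
Second burn Δv₂ = |v₂ − v_a| = 1.1485 km/s.
Δv = Δv₁ + Δv₂ = 1.4888 + 1.1485 = 2.637 km/s.

Δv = 2.64 km/s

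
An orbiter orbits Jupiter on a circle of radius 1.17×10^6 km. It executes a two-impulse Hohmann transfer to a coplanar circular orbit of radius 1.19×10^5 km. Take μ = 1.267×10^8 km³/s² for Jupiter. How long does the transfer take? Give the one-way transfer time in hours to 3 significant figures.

t = 40.1 hours

Semi-major axis of the transfer orbit: a_t = (1.170×10^6 + 1.190×10^5)/2 = 6.445×10^5 km.
Transfer time t = π√(a_t³/μ) = π√((6.445×10^5)³ / 1.267×10^8) = 1.444×10^5 s.
Converting: 1.444×10^5 s ÷ 3600 s/hour = 40.1 hours.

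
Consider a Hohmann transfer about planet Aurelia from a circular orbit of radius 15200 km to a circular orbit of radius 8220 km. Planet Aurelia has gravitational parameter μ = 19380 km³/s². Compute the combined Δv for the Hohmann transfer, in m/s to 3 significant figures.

Δv = 397 m/s

Transfer-ellipse semi-major axis a_t = (r₁ + r₂)/2 = (15200 + 8220)/2 = 11710 km.
At r₁ the circular-orbit speed is v₁ = √(μ/r₁) = 1.12916 km/s.
On the transfer ellipse at r₁, vis-viva gives v_a = √[μ(2/r₁ − 1/a_t)] = 0.946047 km/s.
First burn Δv₁ = |v_a − v₁| = 0.1831 km/s.
At r₂, v₂ = √(μ/r₂) = 1.5355 km/s.
Transfer-orbit speed at r₂: v_p = √[μ(2/r₂ − 1/a_t)] = 1.7494 km/s.
Second burn Δv₂ = |v₂ − v_p| = 0.2139 km/s.
Total Δv = Δv₁ + Δv₂ = 0.3970 km/s.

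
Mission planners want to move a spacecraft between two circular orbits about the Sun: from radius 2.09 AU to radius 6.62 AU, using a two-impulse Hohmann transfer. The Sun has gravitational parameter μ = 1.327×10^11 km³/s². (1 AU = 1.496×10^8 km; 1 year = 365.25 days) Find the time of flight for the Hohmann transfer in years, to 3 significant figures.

t = 4.54 years

In km: r₁ = 2.09 × 1.496×10^8 = 3.12664×10^8 km; r₂ = 6.62 × 1.496×10^8 = 9.90352×10^8 km.
Transfer-ellipse semi-major axis a_t = (r₁ + r₂)/2 = (3.12664×10^8 + 9.90352×10^8)/2 = 6.51508×10^8 km.
Half the transfer-orbit period gives t = π√(a_t³/μ) = 1.434×10^8 s.
Converting: 1.434×10^8 s ÷ 3.15576×10^7 s/year (365.25 × 86400) = 4.54 years.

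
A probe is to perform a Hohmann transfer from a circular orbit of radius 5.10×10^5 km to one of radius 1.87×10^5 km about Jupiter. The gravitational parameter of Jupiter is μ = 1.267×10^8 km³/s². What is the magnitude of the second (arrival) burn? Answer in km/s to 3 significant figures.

Δv₂ = 5.46 km/s

The Hohmann ellipse has a_t = (r₁ + r₂)/2 = 3.485×10^5 km.
Circular speed at r = 1.870×10^5 km: v_c = √(μ/r) = 26.0296 km/s.
Vis-viva on the transfer ellipse at r = 1.870×10^5 km gives v_t = √[μ(2/r − 1/a_t)] = 31.4884 km/s.
Δv₂ = |v_t − v_c| = |31.4884 − 26.0296| = 5.459 km/s.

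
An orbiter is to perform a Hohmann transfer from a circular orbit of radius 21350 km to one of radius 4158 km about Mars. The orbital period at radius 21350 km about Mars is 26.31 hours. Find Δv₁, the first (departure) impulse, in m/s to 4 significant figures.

From Kepler's third law T² = 4π²r³/μ at r = 21350 km, T = 26.31 hours = 26.31 × 3600 s = 94716 s: μ = 4π²r³/T² = 42825.9 km³/s².
The Hohmann ellipse has a_t = (r₁ + r₂)/2 = 12754 km.
Circular speed at r = 21350 km: v_c = √(μ/r) = 1.4163 km/s.
Transfer-orbit speed at the same r (vis-viva, a = a_t): v_t = √[μ(2/r − 1/a_t)] = 0.80867 km/s.
Δv₁ = |v_t − v_c| = |0.80867 − 1.4163| = 0.6076 km/s.

Δv₁ = 607.6 m/s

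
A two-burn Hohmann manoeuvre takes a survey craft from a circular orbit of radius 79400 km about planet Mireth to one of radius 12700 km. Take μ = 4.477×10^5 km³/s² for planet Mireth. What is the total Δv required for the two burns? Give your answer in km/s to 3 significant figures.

Semi-major axis of the transfer orbit: a_t = (79400 + 12700)/2 = 46050 km.
Circular speed at r₁: v₁ = √(μ/r₁) = √(4.477×10^5/79400) = 2.3745608 km/s.
On the transfer ellipse at r₁, vis-viva equation gives v_a = √[μ(2/r₁ − 1/a_t)] = 1.2470112 km/s.
First burn Δv₁ = |v_a − v₁| = 1.1275 km/s.
Circular speed at r₂: v₂ = √(μ/r₂) = 5.93734 km/s.
Transfer-orbit speed at r₂: v_p = √[μ(2/r₂ − 1/a_t)] = 7.79627 km/s.
Second burn Δv₂ = |v₂ − v_p| = 1.8589 km/s.
Δv = Δv₁ + Δv₂ = 1.1275 + 1.8589 = 2.986 km/s.

Δv = 2.99 km/s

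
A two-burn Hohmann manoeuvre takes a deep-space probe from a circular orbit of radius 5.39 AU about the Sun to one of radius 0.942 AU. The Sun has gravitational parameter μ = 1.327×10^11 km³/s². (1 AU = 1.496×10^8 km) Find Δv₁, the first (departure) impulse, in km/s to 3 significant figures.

Δv₁ = 5.83 km/s

In km: r₁ = 5.39 × 1.496×10^8 = 8.06344×10^8 km; r₂ = 0.942 × 1.496×10^8 = 1.409232×10^8 km.
Transfer-ellipse semi-major axis a_t = (r₁ + r₂)/2 = (8.06344×10^8 + 1.409232×10^8)/2 = 4.736336×10^8 km.
On the circular orbit at r = 8.06344×10^8 km, v_c = √(μ/r) = 12.8285 km/s.
Transfer-orbit speed at the same r (vis-viva, a = a_t): v_t = √[μ(2/r − 1/a_t)] = 6.99754 km/s.
Δv₁ = |v_t − v_c| = |6.99754 − 12.8285| = 5.831 km/s.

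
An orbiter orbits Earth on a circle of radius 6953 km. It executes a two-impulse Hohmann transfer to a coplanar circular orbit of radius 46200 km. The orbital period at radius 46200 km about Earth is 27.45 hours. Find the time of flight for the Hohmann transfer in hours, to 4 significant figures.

t = 5.988 hours

From Kepler's third law T² = 4π²r³/μ at r = 46200 km, T = 27.45 hours = 27.45 × 3600 s = 98820 s: μ = 4π²r³/T² = 3.98654×10^5 km³/s².
Semi-major axis of the transfer orbit: a_t = (6953 + 46200)/2 = 26576.5 km.
Half the transfer-orbit period gives t = π√(a_t³/μ) = 21558 s.
Converting: 21558 s ÷ 3600 s/hour = 5.988 hours.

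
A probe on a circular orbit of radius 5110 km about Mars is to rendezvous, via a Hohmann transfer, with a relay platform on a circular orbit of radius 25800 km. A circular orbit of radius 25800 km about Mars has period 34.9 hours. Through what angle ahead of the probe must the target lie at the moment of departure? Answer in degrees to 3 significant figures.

From Kepler's third law T² = 4π²r³/μ at r = 25800 km, T = 34.9 hours = 34.9 × 3600 s = 1.2564×10^5 s: μ = 4π²r³/T² = 42950.0 km³/s².
The Hohmann ellipse has a_t = (r₁ + r₂)/2 = 15455 km.
Transfer time t = π√(a_t³/μ) = 29125.4 s.
The target's mean motion on its circular orbit is ω₂ = √(μ/r₂³) = 5.00094×10^-5 rad/s.
Angle swept by the target during transfer: ω₂·t = 1.45654 rad = 83.454°.
Arrival is 180° from departure on the ellipse, so φ = 180° − 83.454° = 96.5°.

φ = 96.5°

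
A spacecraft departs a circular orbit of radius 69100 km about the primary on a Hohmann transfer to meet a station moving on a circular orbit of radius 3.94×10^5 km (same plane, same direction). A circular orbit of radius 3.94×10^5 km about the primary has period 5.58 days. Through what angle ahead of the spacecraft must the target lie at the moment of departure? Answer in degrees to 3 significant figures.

φ = 98.9°

From Kepler's third law T² = 4π²r³/μ at r = 3.94×10^5 km, T = 5.58 days = 5.58 × 86400 s = 4.82112×10^5 s: μ = 4π²r³/T² = 1.03885×10^7 km³/s².
The Hohmann ellipse has a_t = (r₁ + r₂)/2 = 2.3155×10^5 km.
The half-period of the transfer ellipse is t = π√(a_t³/μ) = 1.0860×10^5 s.
Target angular speed ω₂ = √(μ/r₂³) = 1.3033×10^-5 rad/s.
Angle swept by the target during transfer: ω₂·t = 1.4154 rad = 81.10°.
The spacecraft traverses 180° on the transfer ellipse, so the target must lead by 180° − 81.10° = 98.9°.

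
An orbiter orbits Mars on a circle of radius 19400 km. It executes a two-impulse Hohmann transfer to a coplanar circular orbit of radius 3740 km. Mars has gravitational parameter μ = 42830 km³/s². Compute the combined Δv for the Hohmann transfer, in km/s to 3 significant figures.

The Hohmann ellipse has a_t = (r₁ + r₂)/2 = 11570 km.
Circular speed at r₁: v₁ = √(μ/r₁) = √(42830/19400) = 1.48584 km/s.
On the transfer ellipse at r₁, vis-viva equation gives v_a = √[μ(2/r₁ − 1/a_t)] = 0.844777 km/s.
First burn Δv₁ = |v_a − v₁| = 0.6411 km/s.
Circular speed at r₂: v₂ = √(μ/r₂) = 3.3841 km/s.
Transfer-orbit speed at r₂: v_p = √[μ(2/r₂ − 1/a_t)] = 4.3820 km/s.
Second burn Δv₂ = |v₂ − v_p| = 0.9979 km/s.
Total Δv = Δv₁ + Δv₂ = 1.639 km/s.

Δv = 1.64 km/s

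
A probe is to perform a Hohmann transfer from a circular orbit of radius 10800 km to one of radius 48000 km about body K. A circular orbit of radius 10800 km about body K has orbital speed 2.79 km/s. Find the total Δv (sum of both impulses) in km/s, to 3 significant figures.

From the circular-orbit relation v² = μ/r at r = 10800 km: μ = v²r = (2.79)² × 10800 = 84068.3 km³/s².
The Hohmann ellipse has a_t = (r₁ + r₂)/2 = 29400 km.
Circular speed at r₁: v₁ = √(μ/r₁) = √(84068.3/10800) = 2.7900 km/s.
Transfer-orbit speed at r₁ (v² = μ(2/r − 1/a)): v_p = √[μ(2/r₁ − 1/a_t)] = 3.5649 km/s.
First burn Δv₁ = |v_p − v₁| = 0.7749 km/s.
Circular speed at r₂: v₂ = √(μ/r₂) = 1.3234 km/s.
Transfer-orbit speed at r₂: v_a = √[μ(2/r₂ − 1/a_t)] = 0.80211 km/s.
Second burn Δv₂ = |v₂ − v_a| = 0.5213 km/s.
Δv = Δv₁ + Δv₂ = 0.7749 + 0.5213 = 1.296 km/s.

Δv = 1.30 km/s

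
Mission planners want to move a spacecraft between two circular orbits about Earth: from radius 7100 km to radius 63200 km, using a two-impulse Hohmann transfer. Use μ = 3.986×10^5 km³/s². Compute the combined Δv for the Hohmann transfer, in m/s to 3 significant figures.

Δv = 3940 m/s

Semi-major axis of the transfer orbit: a_t = (7100 + 63200)/2 = 35150 km.
At r₁ the circular-orbit speed is v₁ = √(μ/r₁) = 7.4927 km/s.
Transfer-orbit speed at r₁ (vis-viva): v_p = √[μ(2/r₁ − 1/a_t)] = 10.047 km/s.
First burn Δv₁ = |v_p − v₁| = 2.554 km/s.
Circular speed at r₂: v₂ = √(μ/r₂) = 2.5114 km/s.
Transfer-orbit speed at r₂: v_a = √[μ(2/r₂ − 1/a_t)] = 1.1287 km/s.
Second burn Δv₂ = |v₂ − v_a| = 1.383 km/s.
Δv = Δv₁ + Δv₂ = 2.554 + 1.383 = 3.937 km/s.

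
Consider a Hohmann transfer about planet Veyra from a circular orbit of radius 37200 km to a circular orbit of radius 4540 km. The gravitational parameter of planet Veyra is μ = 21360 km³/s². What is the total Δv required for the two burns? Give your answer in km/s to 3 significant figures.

Semi-major axis of the transfer orbit: a_t = (37200 + 4540)/2 = 20870 km.
At r₁ the circular-orbit speed is v₁ = √(μ/r₁) = 0.75776 km/s.
On the transfer ellipse at r₁, vis-viva gives v_a = √[μ(2/r₁ − 1/a_t)] = 0.35342 km/s.
First burn Δv₁ = |v_a − v₁| = 0.4043 km/s.
At r₂, v₂ = √(μ/r₂) = 2.1691 km/s.
Transfer-orbit speed at r₂: v_p = √[μ(2/r₂ − 1/a_t)] = 2.8959 km/s.
Second burn Δv₂ = |v₂ − v_p| = 0.7268 km/s.
Δv = Δv₁ + Δv₂ = 0.4043 + 0.7268 = 1.131 km/s.

Δv = 1.13 km/s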